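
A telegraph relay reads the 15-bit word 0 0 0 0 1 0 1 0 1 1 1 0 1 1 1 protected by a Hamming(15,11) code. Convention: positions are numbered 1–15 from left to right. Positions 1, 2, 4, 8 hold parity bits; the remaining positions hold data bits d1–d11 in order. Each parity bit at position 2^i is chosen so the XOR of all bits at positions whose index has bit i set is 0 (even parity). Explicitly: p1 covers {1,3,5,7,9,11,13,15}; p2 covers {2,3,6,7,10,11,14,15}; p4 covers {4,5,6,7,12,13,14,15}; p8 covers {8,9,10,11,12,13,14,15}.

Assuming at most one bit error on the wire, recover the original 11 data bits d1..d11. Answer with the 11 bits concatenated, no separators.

01111110111

s1 (pos 1,3,5,7,9,11,13,15): 0⊕0⊕1⊕1⊕1⊕1⊕1⊕1 = 0
s2 (pos 2,3,6,7,10,11,14,15): 0⊕0⊕0⊕1⊕1⊕1⊕1⊕1 = 1
s4 (pos 4,5,6,7,12,13,14,15): 0⊕1⊕0⊕1⊕0⊕1⊕1⊕1 = 1
s8 (pos 8,9,10,11,12,13,14,15): 0⊕1⊕1⊕1⊕0⊕1⊕1⊕1 = 0
Syndrome s8…s1 = 0110 → error at position 6.
Flip position 6: 000010101110111 → 000011101110111
Read data bits from positions 3,5,6,7,9,10,11,12,13,14,15: 01111110111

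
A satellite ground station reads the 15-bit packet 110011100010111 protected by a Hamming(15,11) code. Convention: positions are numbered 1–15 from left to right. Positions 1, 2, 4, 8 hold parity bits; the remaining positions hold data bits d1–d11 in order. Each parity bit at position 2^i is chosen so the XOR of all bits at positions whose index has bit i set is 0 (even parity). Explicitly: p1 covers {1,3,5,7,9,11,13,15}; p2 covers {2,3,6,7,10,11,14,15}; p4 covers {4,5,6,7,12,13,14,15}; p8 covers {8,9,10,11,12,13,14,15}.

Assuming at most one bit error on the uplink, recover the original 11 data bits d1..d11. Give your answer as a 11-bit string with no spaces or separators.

01110010111

s1 (pos 1,3,5,7,9,11,13,15): 1⊕0⊕1⊕1⊕0⊕1⊕1⊕1 = 0
s2 (pos 2,3,6,7,10,11,14,15): 1⊕0⊕1⊕1⊕0⊕1⊕1⊕1 = 0
s4 (pos 4,5,6,7,12,13,14,15): 0⊕1⊕1⊕1⊕0⊕1⊕1⊕1 = 0
s8 (pos 8,9,10,11,12,13,14,15): 0⊕0⊕0⊕1⊕0⊕1⊕1⊕1 = 0
Syndrome s8…s1 = 0000 → no error.
Read data bits from positions 3,5,6,7,9,10,11,12,13,14,15: 01110010111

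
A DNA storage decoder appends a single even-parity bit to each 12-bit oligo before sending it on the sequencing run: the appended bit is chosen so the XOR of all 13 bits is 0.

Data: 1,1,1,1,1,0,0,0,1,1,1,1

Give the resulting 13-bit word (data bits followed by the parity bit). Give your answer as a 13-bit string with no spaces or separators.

XOR of the 12 data bits: 1⊕1⊕1⊕1⊕1⊕0⊕0⊕0⊕1⊕1⊕1⊕1 = 1
Parity bit = 1 (so all 13 bits XOR to 0).

1111100011111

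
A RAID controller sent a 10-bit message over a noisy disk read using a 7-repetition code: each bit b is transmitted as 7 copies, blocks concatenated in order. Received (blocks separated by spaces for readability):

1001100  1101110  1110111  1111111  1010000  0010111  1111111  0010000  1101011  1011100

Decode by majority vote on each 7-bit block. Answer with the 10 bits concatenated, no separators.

Block 1 (1001100): 3 ones → 0
Block 2 (1101110): 5 ones → 1
Block 3 (1110111): 6 ones → 1
Block 4 (1111111): 7 ones → 1
Block 5 (1010000): 2 ones → 0
Block 6 (0010111): 4 ones → 1
Block 7 (1111111): 7 ones → 1
Block 8 (0010000): 1 one → 0
Block 9 (1101011): 5 ones → 1
Block 10 (1011100): 4 ones → 1

0111011011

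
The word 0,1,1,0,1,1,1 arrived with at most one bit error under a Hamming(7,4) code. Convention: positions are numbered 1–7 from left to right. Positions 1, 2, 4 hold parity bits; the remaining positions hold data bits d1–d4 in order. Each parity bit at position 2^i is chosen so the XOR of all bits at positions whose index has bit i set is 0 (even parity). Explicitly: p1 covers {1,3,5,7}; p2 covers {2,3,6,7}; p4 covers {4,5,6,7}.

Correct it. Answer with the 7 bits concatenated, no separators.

0110011

s1 (pos 1,3,5,7): 0⊕1⊕1⊕1 = 1
s2 (pos 2,3,6,7): 1⊕1⊕1⊕1 = 0
s4 (pos 4,5,6,7): 0⊕1⊕1⊕1 = 1
Syndrome s4…s1 = 101 → error at position 5.
Flip position 5: 0110111 → 0110011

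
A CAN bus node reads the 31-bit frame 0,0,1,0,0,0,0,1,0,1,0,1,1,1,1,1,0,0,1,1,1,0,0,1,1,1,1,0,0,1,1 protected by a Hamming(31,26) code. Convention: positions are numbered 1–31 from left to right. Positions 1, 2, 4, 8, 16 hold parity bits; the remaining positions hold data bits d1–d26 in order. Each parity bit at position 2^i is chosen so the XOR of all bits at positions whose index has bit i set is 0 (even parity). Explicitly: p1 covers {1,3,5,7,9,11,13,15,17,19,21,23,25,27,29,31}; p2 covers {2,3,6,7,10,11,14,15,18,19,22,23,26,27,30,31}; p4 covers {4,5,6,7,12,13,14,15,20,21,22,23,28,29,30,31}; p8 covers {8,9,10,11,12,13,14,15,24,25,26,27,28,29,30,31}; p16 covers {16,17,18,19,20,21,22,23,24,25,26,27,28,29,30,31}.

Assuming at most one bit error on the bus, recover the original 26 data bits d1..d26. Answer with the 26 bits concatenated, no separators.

s1 (pos 1,3,5,7,9,11,13,15,17,19,21,23,25,27,29,31): 0⊕1⊕0⊕0⊕0⊕0⊕1⊕1⊕0⊕1⊕1⊕0⊕1⊕1⊕0⊕1 = 0
s2 (pos 2,3,6,7,10,11,14,15,18,19,22,23,26,27,30,31): 0⊕1⊕0⊕0⊕1⊕0⊕1⊕1⊕0⊕1⊕0⊕0⊕1⊕1⊕1⊕1 = 1
s4 (pos 4,5,6,7,12,13,14,15,20,21,22,23,28,29,30,31): 0⊕0⊕0⊕0⊕1⊕1⊕1⊕1⊕1⊕1⊕0⊕0⊕0⊕0⊕1⊕1 = 0
s8 (pos 8,9,10,11,12,13,14,15,24,25,26,27,28,29,30,31): 1⊕0⊕1⊕0⊕1⊕1⊕1⊕1⊕1⊕1⊕1⊕1⊕0⊕0⊕1⊕1 = 0
s16 (pos 16,17,18,19,20,21,22,23,24,25,26,27,28,29,30,31): 1⊕0⊕0⊕1⊕1⊕1⊕0⊕0⊕1⊕1⊕1⊕1⊕0⊕0⊕1⊕1 = 0
Syndrome s16…s1 = 00010 → error at position 2.
Flip position 2: 0010000101011111001110011110011 → 0110000101011111001110011110011
Read data bits from positions 3,5,6,7,9,10,11,12,13,14,15,17,18,19,20,21,22,23,24,25,26,27,28,29,30,31: 10000101111001110011110011

10000101111001110011110011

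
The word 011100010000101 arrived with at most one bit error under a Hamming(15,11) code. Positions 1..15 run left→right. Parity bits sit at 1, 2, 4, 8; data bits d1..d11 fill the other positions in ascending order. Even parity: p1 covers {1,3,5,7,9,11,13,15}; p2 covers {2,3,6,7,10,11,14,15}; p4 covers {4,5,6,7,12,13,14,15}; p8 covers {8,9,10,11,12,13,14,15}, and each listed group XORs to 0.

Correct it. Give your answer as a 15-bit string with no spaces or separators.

011100010000100

s1 (pos 1,3,5,7,9,11,13,15): 0⊕1⊕0⊕0⊕0⊕0⊕1⊕1 = 1
s2 (pos 2,3,6,7,10,11,14,15): 1⊕1⊕0⊕0⊕0⊕0⊕0⊕1 = 1
s4 (pos 4,5,6,7,12,13,14,15): 1⊕0⊕0⊕0⊕0⊕1⊕0⊕1 = 1
s8 (pos 8,9,10,11,12,13,14,15): 1⊕0⊕0⊕0⊕0⊕1⊕0⊕1 = 1
Syndrome s8…s1 = 1111 → error at position 15.
Flip position 15: 011100010000101 → 011100010000100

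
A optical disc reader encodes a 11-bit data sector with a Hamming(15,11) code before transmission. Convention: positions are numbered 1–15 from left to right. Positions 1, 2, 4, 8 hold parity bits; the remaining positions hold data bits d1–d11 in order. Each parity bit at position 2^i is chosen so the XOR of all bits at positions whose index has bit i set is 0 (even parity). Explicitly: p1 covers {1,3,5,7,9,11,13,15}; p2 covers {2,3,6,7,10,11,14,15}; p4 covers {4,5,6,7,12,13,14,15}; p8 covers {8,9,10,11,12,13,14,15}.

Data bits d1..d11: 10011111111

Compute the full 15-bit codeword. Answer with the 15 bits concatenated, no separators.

Place data at non-parity positions: p1 p2 1 p4 0 0 1 p8 1 1 1 1 1 1 1
p1 (pos 1,3,5,7,9,11,13,15): XOR of data positions = 1⊕0⊕1⊕1⊕1⊕1⊕1 = 0
p2 (pos 2,3,6,7,10,11,14,15): XOR of data positions = 1⊕0⊕1⊕1⊕1⊕1⊕1 = 0
p4 (pos 4,5,6,7,12,13,14,15): XOR of data positions = 0⊕0⊕1⊕1⊕1⊕1⊕1 = 1
p8 (pos 8,9,10,11,12,13,14,15): XOR of data positions = 1⊕1⊕1⊕1⊕1⊕1⊕1 = 1
Codeword: 001100111111111

001100111111111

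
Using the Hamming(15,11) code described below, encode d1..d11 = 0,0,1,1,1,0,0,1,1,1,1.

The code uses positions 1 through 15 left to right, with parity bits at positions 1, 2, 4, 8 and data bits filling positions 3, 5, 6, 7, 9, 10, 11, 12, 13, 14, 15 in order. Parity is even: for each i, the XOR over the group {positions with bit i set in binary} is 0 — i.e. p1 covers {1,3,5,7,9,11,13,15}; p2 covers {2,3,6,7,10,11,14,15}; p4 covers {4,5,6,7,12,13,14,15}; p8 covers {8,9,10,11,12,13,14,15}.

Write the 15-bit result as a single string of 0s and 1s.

000001111001111

Place data at non-parity positions: p1 p2 0 p4 0 1 1 p8 1 0 0 1 1 1 1
p1 (pos 1,3,5,7,9,11,13,15): XOR of data positions = 0⊕0⊕1⊕1⊕0⊕1⊕1 = 0
p2 (pos 2,3,6,7,10,11,14,15): XOR of data positions = 0⊕1⊕1⊕0⊕0⊕1⊕1 = 0
p4 (pos 4,5,6,7,12,13,14,15): XOR of data positions = 0⊕1⊕1⊕1⊕1⊕1⊕1 = 0
p8 (pos 8,9,10,11,12,13,14,15): XOR of data positions = 1⊕0⊕0⊕1⊕1⊕1⊕1 = 1
Codeword: 000001111001111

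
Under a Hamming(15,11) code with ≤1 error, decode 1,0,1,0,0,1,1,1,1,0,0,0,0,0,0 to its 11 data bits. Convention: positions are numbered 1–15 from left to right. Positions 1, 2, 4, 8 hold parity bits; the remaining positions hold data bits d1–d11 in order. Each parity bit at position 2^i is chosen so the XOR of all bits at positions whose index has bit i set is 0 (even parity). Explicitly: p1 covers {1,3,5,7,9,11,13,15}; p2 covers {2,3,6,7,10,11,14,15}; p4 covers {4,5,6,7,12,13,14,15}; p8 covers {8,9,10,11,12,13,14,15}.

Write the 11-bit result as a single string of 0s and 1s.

10111000000

s1 (pos 1,3,5,7,9,11,13,15): 1⊕1⊕0⊕1⊕1⊕0⊕0⊕0 = 0
s2 (pos 2,3,6,7,10,11,14,15): 0⊕1⊕1⊕1⊕0⊕0⊕0⊕0 = 1
s4 (pos 4,5,6,7,12,13,14,15): 0⊕0⊕1⊕1⊕0⊕0⊕0⊕0 = 0
s8 (pos 8,9,10,11,12,13,14,15): 1⊕1⊕0⊕0⊕0⊕0⊕0⊕0 = 0
Syndrome s8…s1 = 0010 → error at position 2.
Flip position 2: 101001111000000 → 111001111000000
Read data bits from positions 3,5,6,7,9,10,11,12,13,14,15: 10111000000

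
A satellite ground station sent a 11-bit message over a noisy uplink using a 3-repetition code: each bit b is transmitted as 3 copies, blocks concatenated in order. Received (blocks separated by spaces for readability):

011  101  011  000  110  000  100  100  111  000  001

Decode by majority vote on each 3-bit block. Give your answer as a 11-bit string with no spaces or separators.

11101000100

Block 1 (011): 2 ones → 1
Block 2 (101): 2 ones → 1
Block 3 (011): 2 ones → 1
Block 4 (000): 0 ones → 0
Block 5 (110): 2 ones → 1
Block 6 (000): 0 ones → 0
Block 7 (100): 1 one → 0
Block 8 (100): 1 one → 0
Block 9 (111): 3 ones → 1
Block 10 (000): 0 ones → 0
Block 11 (001): 1 one → 0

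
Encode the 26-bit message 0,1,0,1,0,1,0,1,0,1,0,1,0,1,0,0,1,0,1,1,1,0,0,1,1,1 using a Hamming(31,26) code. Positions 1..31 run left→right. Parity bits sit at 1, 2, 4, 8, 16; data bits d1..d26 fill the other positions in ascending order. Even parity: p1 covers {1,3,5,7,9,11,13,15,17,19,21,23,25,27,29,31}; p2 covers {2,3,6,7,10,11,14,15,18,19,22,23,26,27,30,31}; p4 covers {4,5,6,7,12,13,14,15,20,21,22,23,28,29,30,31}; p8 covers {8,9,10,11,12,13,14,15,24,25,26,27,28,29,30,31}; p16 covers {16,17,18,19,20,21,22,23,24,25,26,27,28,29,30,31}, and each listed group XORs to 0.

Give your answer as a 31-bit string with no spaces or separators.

1000101101010101101001011100111

Place data at non-parity positions: p1 p2 0 p4 1 0 1 p8 0 1 0 1 0 1 0 p16 1 0 1 0 0 1 0 1 1 1 0 0 1 1 1
p1 (pos 1,3,5,7,9,11,13,15,17,19,21,23,25,27,29,31): XOR of data positions = 0⊕1⊕1⊕0⊕0⊕0⊕0⊕1⊕1⊕0⊕0⊕1⊕0⊕1⊕1 = 1
p2 (pos 2,3,6,7,10,11,14,15,18,19,22,23,26,27,30,31): XOR of data positions = 0⊕0⊕1⊕1⊕0⊕1⊕0⊕0⊕1⊕1⊕0⊕1⊕0⊕1⊕1 = 0
p4 (pos 4,5,6,7,12,13,14,15,20,21,22,23,28,29,30,31): XOR of data positions = 1⊕0⊕1⊕1⊕0⊕1⊕0⊕0⊕0⊕1⊕0⊕0⊕1⊕1⊕1 = 0
p8 (pos 8,9,10,11,12,13,14,15,24,25,26,27,28,29,30,31): XOR of data positions = 0⊕1⊕0⊕1⊕0⊕1⊕0⊕1⊕1⊕1⊕0⊕0⊕1⊕1⊕1 = 1
p16 (pos 16,17,18,19,20,21,22,23,24,25,26,27,28,29,30,31): XOR of data positions = 1⊕0⊕1⊕0⊕0⊕1⊕0⊕1⊕1⊕1⊕0⊕0⊕1⊕1⊕1 = 1
Codeword: 1000101101010101101001011100111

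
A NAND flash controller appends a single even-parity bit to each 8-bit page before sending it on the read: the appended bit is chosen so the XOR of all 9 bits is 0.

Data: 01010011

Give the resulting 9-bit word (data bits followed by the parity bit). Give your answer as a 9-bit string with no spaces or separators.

XOR of the 8 data bits: 0⊕1⊕0⊕1⊕0⊕0⊕1⊕1 = 0
Parity bit = 0 (so all 9 bits XOR to 0).

010100110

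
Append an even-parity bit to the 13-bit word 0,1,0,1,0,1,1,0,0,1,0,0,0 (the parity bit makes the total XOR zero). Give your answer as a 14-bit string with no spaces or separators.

01010110010001

XOR of the 13 data bits: 0⊕1⊕0⊕1⊕0⊕1⊕1⊕0⊕0⊕1⊕0⊕0⊕0 = 1
Parity bit = 1 (so all 14 bits XOR to 0).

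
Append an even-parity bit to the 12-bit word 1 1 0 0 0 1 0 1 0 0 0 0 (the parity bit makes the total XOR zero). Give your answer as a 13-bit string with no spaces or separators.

1100010100000

XOR of the 12 data bits: 1⊕1⊕0⊕0⊕0⊕1⊕0⊕1⊕0⊕0⊕0⊕0 = 0
Parity bit = 0 (so all 13 bits XOR to 0).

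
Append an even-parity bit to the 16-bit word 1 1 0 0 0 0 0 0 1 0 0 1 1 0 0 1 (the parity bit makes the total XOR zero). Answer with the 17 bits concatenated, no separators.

11000000100110010

XOR of the 16 data bits: 1⊕1⊕0⊕0⊕0⊕0⊕0⊕0⊕1⊕0⊕0⊕1⊕1⊕0⊕0⊕1 = 0
Parity bit = 0 (so all 17 bits XOR to 0).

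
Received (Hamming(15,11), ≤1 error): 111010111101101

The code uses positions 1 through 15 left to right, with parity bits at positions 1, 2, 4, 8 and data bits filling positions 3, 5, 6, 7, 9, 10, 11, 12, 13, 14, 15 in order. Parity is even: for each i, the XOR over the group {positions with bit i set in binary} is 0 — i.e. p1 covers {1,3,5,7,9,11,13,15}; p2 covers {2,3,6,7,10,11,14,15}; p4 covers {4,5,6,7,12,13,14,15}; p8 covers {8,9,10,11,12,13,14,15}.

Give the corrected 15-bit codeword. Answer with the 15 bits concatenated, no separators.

s1 (pos 1,3,5,7,9,11,13,15): 1⊕1⊕1⊕1⊕1⊕0⊕1⊕1 = 1
s2 (pos 2,3,6,7,10,11,14,15): 1⊕1⊕0⊕1⊕1⊕0⊕0⊕1 = 1
s4 (pos 4,5,6,7,12,13,14,15): 0⊕1⊕0⊕1⊕1⊕1⊕0⊕1 = 1
s8 (pos 8,9,10,11,12,13,14,15): 1⊕1⊕1⊕0⊕1⊕1⊕0⊕1 = 0
Syndrome s8…s1 = 0111 → error at position 7.
Flip position 7: 111010111101101 → 111010011101101

111010011101101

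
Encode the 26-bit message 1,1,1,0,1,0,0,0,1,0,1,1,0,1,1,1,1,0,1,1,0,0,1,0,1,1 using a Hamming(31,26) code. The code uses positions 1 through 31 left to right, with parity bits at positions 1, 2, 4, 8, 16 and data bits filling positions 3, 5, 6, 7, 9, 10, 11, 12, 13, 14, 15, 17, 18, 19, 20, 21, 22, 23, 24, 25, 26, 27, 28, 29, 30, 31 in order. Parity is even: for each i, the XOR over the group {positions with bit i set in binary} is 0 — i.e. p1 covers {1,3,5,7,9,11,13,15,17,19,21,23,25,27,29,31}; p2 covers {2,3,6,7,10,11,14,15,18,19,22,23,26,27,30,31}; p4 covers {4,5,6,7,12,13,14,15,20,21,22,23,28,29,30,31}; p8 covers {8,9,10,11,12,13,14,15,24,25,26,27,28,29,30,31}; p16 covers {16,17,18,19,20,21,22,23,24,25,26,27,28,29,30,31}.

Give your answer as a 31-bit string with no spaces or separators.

0110110010001010101111011001011

Place data at non-parity positions: p1 p2 1 p4 1 1 0 p8 1 0 0 0 1 0 1 p16 1 0 1 1 1 1 0 1 1 0 0 1 0 1 1
p1 (pos 1,3,5,7,9,11,13,15,17,19,21,23,25,27,29,31): XOR of data positions = 1⊕1⊕0⊕1⊕0⊕1⊕1⊕1⊕1⊕1⊕0⊕1⊕0⊕0⊕1 = 0
p2 (pos 2,3,6,7,10,11,14,15,18,19,22,23,26,27,30,31): XOR of data positions = 1⊕1⊕0⊕0⊕0⊕0⊕1⊕0⊕1⊕1⊕0⊕0⊕0⊕1⊕1 = 1
p4 (pos 4,5,6,7,12,13,14,15,20,21,22,23,28,29,30,31): XOR of data positions = 1⊕1⊕0⊕0⊕1⊕0⊕1⊕1⊕1⊕1⊕0⊕1⊕0⊕1⊕1 = 0
p8 (pos 8,9,10,11,12,13,14,15,24,25,26,27,28,29,30,31): XOR of data positions = 1⊕0⊕0⊕0⊕1⊕0⊕1⊕1⊕1⊕0⊕0⊕1⊕0⊕1⊕1 = 0
p16 (pos 16,17,18,19,20,21,22,23,24,25,26,27,28,29,30,31): XOR of data positions = 1⊕0⊕1⊕1⊕1⊕1⊕0⊕1⊕1⊕0⊕0⊕1⊕0⊕1⊕1 = 0
Codeword: 0110110010001010101111011001011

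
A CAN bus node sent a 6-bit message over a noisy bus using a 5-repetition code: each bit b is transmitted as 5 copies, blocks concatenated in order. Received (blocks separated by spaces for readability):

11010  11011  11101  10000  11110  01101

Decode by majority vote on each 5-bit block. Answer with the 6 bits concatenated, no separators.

Block 1 (11010): 3 ones → 1
Block 2 (11011): 4 ones → 1
Block 3 (11101): 4 ones → 1
Block 4 (10000): 1 one → 0
Block 5 (11110): 4 ones → 1
Block 6 (01101): 3 ones → 1

111011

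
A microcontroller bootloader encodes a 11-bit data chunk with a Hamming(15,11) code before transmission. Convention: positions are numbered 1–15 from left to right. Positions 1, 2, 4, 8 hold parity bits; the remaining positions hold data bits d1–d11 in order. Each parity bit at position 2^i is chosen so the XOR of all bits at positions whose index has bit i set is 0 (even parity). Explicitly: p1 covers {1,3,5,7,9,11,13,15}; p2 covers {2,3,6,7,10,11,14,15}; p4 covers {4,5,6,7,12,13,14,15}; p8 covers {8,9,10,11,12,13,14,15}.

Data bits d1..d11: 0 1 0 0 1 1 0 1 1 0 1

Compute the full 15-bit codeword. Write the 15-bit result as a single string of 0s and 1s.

Place data at non-parity positions: p1 p2 0 p4 1 0 0 p8 1 1 0 1 1 0 1
p1 (pos 1,3,5,7,9,11,13,15): XOR of data positions = 0⊕1⊕0⊕1⊕0⊕1⊕1 = 0
p2 (pos 2,3,6,7,10,11,14,15): XOR of data positions = 0⊕0⊕0⊕1⊕0⊕0⊕1 = 0
p4 (pos 4,5,6,7,12,13,14,15): XOR of data positions = 1⊕0⊕0⊕1⊕1⊕0⊕1 = 0
p8 (pos 8,9,10,11,12,13,14,15): XOR of data positions = 1⊕1⊕0⊕1⊕1⊕0⊕1 = 1
Codeword: 000010011101101

000010011101101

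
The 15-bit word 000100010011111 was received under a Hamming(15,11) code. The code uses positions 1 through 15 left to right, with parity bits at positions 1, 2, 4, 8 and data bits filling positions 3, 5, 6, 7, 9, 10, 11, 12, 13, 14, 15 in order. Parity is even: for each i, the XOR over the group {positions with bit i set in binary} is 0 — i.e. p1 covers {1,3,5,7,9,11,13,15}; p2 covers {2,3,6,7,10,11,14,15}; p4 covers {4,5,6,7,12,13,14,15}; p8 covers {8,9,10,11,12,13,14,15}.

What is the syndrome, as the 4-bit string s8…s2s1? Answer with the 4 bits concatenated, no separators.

s1 (pos 1,3,5,7,9,11,13,15): 0⊕0⊕0⊕0⊕0⊕1⊕1⊕1 = 1
s2 (pos 2,3,6,7,10,11,14,15): 0⊕0⊕0⊕0⊕0⊕1⊕1⊕1 = 1
s4 (pos 4,5,6,7,12,13,14,15): 1⊕0⊕0⊕0⊕1⊕1⊕1⊕1 = 1
s8 (pos 8,9,10,11,12,13,14,15): 1⊕0⊕0⊕1⊕1⊕1⊕1⊕1 = 0
Syndrome s8…s1 = 0111 → error at position 7.

0111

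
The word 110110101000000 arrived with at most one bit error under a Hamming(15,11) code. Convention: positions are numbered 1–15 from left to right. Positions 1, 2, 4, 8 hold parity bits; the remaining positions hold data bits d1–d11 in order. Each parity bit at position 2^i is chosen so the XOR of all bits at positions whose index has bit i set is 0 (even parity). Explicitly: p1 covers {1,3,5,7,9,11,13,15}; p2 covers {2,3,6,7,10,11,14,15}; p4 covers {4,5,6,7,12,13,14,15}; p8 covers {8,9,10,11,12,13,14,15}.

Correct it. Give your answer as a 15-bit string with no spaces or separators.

s1 (pos 1,3,5,7,9,11,13,15): 1⊕0⊕1⊕1⊕1⊕0⊕0⊕0 = 0
s2 (pos 2,3,6,7,10,11,14,15): 1⊕0⊕0⊕1⊕0⊕0⊕0⊕0 = 0
s4 (pos 4,5,6,7,12,13,14,15): 1⊕1⊕0⊕1⊕0⊕0⊕0⊕0 = 1
s8 (pos 8,9,10,11,12,13,14,15): 0⊕1⊕0⊕0⊕0⊕0⊕0⊕0 = 1
Syndrome s8…s1 = 1100 → error at position 12.
Flip position 12: 110110101000000 → 110110101001000

110110101001000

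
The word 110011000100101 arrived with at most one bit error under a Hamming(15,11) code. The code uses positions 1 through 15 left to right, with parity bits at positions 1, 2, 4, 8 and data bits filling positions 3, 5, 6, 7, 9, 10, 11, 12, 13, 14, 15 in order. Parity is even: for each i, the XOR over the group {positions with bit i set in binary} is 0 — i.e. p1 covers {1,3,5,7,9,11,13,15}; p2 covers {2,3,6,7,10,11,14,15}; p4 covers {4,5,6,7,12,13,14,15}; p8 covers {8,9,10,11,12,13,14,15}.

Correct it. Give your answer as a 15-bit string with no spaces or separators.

s1 (pos 1,3,5,7,9,11,13,15): 1⊕0⊕1⊕0⊕0⊕0⊕1⊕1 = 0
s2 (pos 2,3,6,7,10,11,14,15): 1⊕0⊕1⊕0⊕1⊕0⊕0⊕1 = 0
s4 (pos 4,5,6,7,12,13,14,15): 0⊕1⊕1⊕0⊕0⊕1⊕0⊕1 = 0
s8 (pos 8,9,10,11,12,13,14,15): 0⊕0⊕1⊕0⊕0⊕1⊕0⊕1 = 1
Syndrome s8…s1 = 1000 → error at position 8.
Flip position 8: 110011000100101 → 110011010100101

110011010100101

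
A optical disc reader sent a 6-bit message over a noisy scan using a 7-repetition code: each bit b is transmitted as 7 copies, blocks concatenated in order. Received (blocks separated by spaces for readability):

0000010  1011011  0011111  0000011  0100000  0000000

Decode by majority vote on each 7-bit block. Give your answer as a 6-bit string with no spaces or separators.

011000

Block 1 (0000010): 1 one → 0
Block 2 (1011011): 5 ones → 1
Block 3 (0011111): 5 ones → 1
Block 4 (0000011): 2 ones → 0
Block 5 (0100000): 1 one → 0
Block 6 (0000000): 0 ones → 0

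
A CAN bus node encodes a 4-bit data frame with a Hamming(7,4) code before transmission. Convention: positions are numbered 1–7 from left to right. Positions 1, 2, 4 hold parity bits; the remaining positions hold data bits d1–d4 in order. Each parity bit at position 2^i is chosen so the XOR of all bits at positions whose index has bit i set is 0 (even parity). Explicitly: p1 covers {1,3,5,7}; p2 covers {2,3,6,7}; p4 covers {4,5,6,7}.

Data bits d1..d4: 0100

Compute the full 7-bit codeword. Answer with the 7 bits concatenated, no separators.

Place data at non-parity positions: p1 p2 0 p4 1 0 0
p1 (pos 1,3,5,7): XOR of data positions = 0⊕1⊕0 = 1
p2 (pos 2,3,6,7): XOR of data positions = 0⊕0⊕0 = 0
p4 (pos 4,5,6,7): XOR of data positions = 1⊕0⊕0 = 1
Codeword: 1001100

1001100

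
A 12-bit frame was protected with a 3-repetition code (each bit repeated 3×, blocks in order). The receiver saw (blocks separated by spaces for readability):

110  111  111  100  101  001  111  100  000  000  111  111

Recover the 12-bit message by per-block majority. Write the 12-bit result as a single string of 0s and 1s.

111010100011

Block 1 (110): 2 ones → 1
Block 2 (111): 3 ones → 1
Block 3 (111): 3 ones → 1
Block 4 (100): 1 one → 0
Block 5 (101): 2 ones → 1
Block 6 (001): 1 one → 0
Block 7 (111): 3 ones → 1
Block 8 (100): 1 one → 0
Block 9 (000): 0 ones → 0
Block 10 (000): 0 ones → 0
Block 11 (111): 3 ones → 1
Block 12 (111): 3 ones → 1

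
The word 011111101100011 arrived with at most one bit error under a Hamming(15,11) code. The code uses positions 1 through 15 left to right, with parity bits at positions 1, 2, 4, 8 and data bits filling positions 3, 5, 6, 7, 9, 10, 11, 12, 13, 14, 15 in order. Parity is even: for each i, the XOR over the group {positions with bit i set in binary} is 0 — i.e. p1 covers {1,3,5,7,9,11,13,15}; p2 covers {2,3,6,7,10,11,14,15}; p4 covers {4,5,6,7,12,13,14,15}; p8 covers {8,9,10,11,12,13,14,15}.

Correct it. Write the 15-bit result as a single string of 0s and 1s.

s1 (pos 1,3,5,7,9,11,13,15): 0⊕1⊕1⊕1⊕1⊕0⊕0⊕1 = 1
s2 (pos 2,3,6,7,10,11,14,15): 1⊕1⊕1⊕1⊕1⊕0⊕1⊕1 = 1
s4 (pos 4,5,6,7,12,13,14,15): 1⊕1⊕1⊕1⊕0⊕0⊕1⊕1 = 0
s8 (pos 8,9,10,11,12,13,14,15): 0⊕1⊕1⊕0⊕0⊕0⊕1⊕1 = 0
Syndrome s8…s1 = 0011 → error at position 3.
Flip position 3: 011111101100011 → 010111101100011

010111101100011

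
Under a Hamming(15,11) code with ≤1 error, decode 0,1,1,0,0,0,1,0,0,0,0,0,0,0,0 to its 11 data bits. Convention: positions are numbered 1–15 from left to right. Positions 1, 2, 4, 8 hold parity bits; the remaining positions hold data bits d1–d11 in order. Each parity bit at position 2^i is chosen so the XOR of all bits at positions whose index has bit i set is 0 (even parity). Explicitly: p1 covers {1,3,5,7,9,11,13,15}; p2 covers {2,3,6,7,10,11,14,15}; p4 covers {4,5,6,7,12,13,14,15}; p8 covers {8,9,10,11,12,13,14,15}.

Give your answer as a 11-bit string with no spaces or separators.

10110000000

s1 (pos 1,3,5,7,9,11,13,15): 0⊕1⊕0⊕1⊕0⊕0⊕0⊕0 = 0
s2 (pos 2,3,6,7,10,11,14,15): 1⊕1⊕0⊕1⊕0⊕0⊕0⊕0 = 1
s4 (pos 4,5,6,7,12,13,14,15): 0⊕0⊕0⊕1⊕0⊕0⊕0⊕0 = 1
s8 (pos 8,9,10,11,12,13,14,15): 0⊕0⊕0⊕0⊕0⊕0⊕0⊕0 = 0
Syndrome s8…s1 = 0110 → error at position 6.
Flip position 6: 011000100000000 → 011001100000000
Read data bits from positions 3,5,6,7,9,10,11,12,13,14,15: 10110000000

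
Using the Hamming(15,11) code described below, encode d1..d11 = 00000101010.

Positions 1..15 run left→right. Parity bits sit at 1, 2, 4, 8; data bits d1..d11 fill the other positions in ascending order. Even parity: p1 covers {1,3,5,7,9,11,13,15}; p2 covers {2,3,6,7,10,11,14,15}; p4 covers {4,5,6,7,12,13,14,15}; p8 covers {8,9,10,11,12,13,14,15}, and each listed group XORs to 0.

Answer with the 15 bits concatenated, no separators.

Place data at non-parity positions: p1 p2 0 p4 0 0 0 p8 0 1 0 1 0 1 0
p1 (pos 1,3,5,7,9,11,13,15): XOR of data positions = 0⊕0⊕0⊕0⊕0⊕0⊕0 = 0
p2 (pos 2,3,6,7,10,11,14,15): XOR of data positions = 0⊕0⊕0⊕1⊕0⊕1⊕0 = 0
p4 (pos 4,5,6,7,12,13,14,15): XOR of data positions = 0⊕0⊕0⊕1⊕0⊕1⊕0 = 0
p8 (pos 8,9,10,11,12,13,14,15): XOR of data positions = 0⊕1⊕0⊕1⊕0⊕1⊕0 = 1
Codeword: 000000010101010

000000010101010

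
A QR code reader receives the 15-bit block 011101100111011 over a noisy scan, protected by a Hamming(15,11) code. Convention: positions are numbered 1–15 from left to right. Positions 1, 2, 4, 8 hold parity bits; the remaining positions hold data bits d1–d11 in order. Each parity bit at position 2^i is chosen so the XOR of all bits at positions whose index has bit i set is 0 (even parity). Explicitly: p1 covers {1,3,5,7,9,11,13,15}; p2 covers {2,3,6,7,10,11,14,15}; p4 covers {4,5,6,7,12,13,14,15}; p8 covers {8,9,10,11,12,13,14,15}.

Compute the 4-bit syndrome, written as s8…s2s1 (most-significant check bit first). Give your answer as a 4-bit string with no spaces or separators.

s1 (pos 1,3,5,7,9,11,13,15): 0⊕1⊕0⊕1⊕0⊕1⊕0⊕1 = 0
s2 (pos 2,3,6,7,10,11,14,15): 1⊕1⊕1⊕1⊕1⊕1⊕1⊕1 = 0
s4 (pos 4,5,6,7,12,13,14,15): 1⊕0⊕1⊕1⊕1⊕0⊕1⊕1 = 0
s8 (pos 8,9,10,11,12,13,14,15): 0⊕0⊕1⊕1⊕1⊕0⊕1⊕1 = 1
Syndrome s8…s1 = 1000 → error at position 8.

1000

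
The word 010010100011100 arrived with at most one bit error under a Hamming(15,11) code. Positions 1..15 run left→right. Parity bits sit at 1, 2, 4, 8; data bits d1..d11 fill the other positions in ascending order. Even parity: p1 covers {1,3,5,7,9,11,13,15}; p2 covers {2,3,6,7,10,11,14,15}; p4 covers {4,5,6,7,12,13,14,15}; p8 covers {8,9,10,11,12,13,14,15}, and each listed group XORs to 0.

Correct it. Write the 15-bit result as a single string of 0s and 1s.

010010100111100

s1 (pos 1,3,5,7,9,11,13,15): 0⊕0⊕1⊕1⊕0⊕1⊕1⊕0 = 0
s2 (pos 2,3,6,7,10,11,14,15): 1⊕0⊕0⊕1⊕0⊕1⊕0⊕0 = 1
s4 (pos 4,5,6,7,12,13,14,15): 0⊕1⊕0⊕1⊕1⊕1⊕0⊕0 = 0
s8 (pos 8,9,10,11,12,13,14,15): 0⊕0⊕0⊕1⊕1⊕1⊕0⊕0 = 1
Syndrome s8…s1 = 1010 → error at position 10.
Flip position 10: 010010100011100 → 010010100111100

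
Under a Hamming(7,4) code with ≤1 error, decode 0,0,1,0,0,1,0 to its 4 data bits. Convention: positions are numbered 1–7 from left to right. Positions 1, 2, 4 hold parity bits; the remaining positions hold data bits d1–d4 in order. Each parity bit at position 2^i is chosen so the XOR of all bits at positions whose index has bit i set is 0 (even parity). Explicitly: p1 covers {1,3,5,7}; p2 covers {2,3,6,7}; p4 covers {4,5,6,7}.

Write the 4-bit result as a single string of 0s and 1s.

s1 (pos 1,3,5,7): 0⊕1⊕0⊕0 = 1
s2 (pos 2,3,6,7): 0⊕1⊕1⊕0 = 0
s4 (pos 4,5,6,7): 0⊕0⊕1⊕0 = 1
Syndrome s4…s1 = 101 → error at position 5.
Flip position 5: 0010010 → 0010110
Read data bits from positions 3,5,6,7: 1110

1110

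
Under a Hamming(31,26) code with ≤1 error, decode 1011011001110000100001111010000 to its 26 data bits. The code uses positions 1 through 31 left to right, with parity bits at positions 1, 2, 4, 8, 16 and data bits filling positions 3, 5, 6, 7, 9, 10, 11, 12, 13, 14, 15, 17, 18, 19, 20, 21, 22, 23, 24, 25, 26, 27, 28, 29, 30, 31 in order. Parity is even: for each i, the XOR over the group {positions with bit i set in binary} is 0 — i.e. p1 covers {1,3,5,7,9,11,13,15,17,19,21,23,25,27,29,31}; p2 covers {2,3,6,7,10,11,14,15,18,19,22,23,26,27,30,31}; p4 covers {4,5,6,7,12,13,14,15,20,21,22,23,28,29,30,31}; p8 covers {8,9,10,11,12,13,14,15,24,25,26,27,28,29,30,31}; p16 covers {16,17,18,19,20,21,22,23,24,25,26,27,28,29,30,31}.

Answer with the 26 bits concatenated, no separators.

10110111000100001111010000

s1 (pos 1,3,5,7,9,11,13,15,17,19,21,23,25,27,29,31): 1⊕1⊕0⊕1⊕0⊕1⊕0⊕0⊕1⊕0⊕0⊕1⊕1⊕1⊕0⊕0 = 0
s2 (pos 2,3,6,7,10,11,14,15,18,19,22,23,26,27,30,31): 0⊕1⊕1⊕1⊕1⊕1⊕0⊕0⊕0⊕0⊕1⊕1⊕0⊕1⊕0⊕0 = 0
s4 (pos 4,5,6,7,12,13,14,15,20,21,22,23,28,29,30,31): 1⊕0⊕1⊕1⊕1⊕0⊕0⊕0⊕0⊕0⊕1⊕1⊕0⊕0⊕0⊕0 = 0
s8 (pos 8,9,10,11,12,13,14,15,24,25,26,27,28,29,30,31): 0⊕0⊕1⊕1⊕1⊕0⊕0⊕0⊕1⊕1⊕0⊕1⊕0⊕0⊕0⊕0 = 0
s16 (pos 16,17,18,19,20,21,22,23,24,25,26,27,28,29,30,31): 0⊕1⊕0⊕0⊕0⊕0⊕1⊕1⊕1⊕1⊕0⊕1⊕0⊕0⊕0⊕0 = 0
Syndrome s16…s1 = 00000 → no error.
Read data bits from positions 3,5,6,7,9,10,11,12,13,14,15,17,18,19,20,21,22,23,24,25,26,27,28,29,30,31: 10110111000100001111010000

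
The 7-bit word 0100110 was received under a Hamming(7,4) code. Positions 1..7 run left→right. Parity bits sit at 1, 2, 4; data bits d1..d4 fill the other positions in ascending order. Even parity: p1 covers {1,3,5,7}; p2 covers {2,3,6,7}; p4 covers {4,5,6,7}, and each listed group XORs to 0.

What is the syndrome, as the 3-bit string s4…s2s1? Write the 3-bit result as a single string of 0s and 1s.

s1 (pos 1,3,5,7): 0⊕0⊕1⊕0 = 1
s2 (pos 2,3,6,7): 1⊕0⊕1⊕0 = 0
s4 (pos 4,5,6,7): 0⊕1⊕1⊕0 = 0
Syndrome s4…s1 = 001 → error at position 1.

001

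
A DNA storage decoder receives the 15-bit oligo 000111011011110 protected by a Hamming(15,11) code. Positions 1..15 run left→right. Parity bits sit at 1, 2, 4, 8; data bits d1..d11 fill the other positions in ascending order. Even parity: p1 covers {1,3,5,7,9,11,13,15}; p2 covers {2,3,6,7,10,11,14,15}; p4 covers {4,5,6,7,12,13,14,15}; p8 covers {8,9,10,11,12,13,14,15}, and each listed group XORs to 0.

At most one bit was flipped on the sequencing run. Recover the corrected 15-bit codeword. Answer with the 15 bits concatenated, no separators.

010111011011110

s1 (pos 1,3,5,7,9,11,13,15): 0⊕0⊕1⊕0⊕1⊕1⊕1⊕0 = 0
s2 (pos 2,3,6,7,10,11,14,15): 0⊕0⊕1⊕0⊕0⊕1⊕1⊕0 = 1
s4 (pos 4,5,6,7,12,13,14,15): 1⊕1⊕1⊕0⊕1⊕1⊕1⊕0 = 0
s8 (pos 8,9,10,11,12,13,14,15): 1⊕1⊕0⊕1⊕1⊕1⊕1⊕0 = 0
Syndrome s8…s1 = 0010 → error at position 2.
Flip position 2: 000111011011110 → 010111011011110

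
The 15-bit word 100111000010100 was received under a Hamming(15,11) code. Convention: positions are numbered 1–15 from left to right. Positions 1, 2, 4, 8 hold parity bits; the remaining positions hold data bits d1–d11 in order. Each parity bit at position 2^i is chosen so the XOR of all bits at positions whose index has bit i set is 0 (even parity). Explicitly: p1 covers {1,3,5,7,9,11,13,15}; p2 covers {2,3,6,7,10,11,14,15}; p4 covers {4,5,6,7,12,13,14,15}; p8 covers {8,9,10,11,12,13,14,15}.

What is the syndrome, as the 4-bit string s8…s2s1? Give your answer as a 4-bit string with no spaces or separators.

s1 (pos 1,3,5,7,9,11,13,15): 1⊕0⊕1⊕0⊕0⊕1⊕1⊕0 = 0
s2 (pos 2,3,6,7,10,11,14,15): 0⊕0⊕1⊕0⊕0⊕1⊕0⊕0 = 0
s4 (pos 4,5,6,7,12,13,14,15): 1⊕1⊕1⊕0⊕0⊕1⊕0⊕0 = 0
s8 (pos 8,9,10,11,12,13,14,15): 0⊕0⊕0⊕1⊕0⊕1⊕0⊕0 = 0
Syndrome s8…s1 = 0000 → no error.

0000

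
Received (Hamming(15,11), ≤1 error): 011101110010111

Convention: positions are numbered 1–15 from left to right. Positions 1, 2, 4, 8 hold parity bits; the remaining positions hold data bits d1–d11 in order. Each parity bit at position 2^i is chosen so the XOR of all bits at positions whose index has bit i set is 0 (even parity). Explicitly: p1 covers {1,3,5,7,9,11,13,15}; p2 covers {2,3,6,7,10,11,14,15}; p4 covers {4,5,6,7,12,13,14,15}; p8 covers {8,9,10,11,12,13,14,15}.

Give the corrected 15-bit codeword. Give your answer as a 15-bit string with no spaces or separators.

011101110000111

s1 (pos 1,3,5,7,9,11,13,15): 0⊕1⊕0⊕1⊕0⊕1⊕1⊕1 = 1
s2 (pos 2,3,6,7,10,11,14,15): 1⊕1⊕1⊕1⊕0⊕1⊕1⊕1 = 1
s4 (pos 4,5,6,7,12,13,14,15): 1⊕0⊕1⊕1⊕0⊕1⊕1⊕1 = 0
s8 (pos 8,9,10,11,12,13,14,15): 1⊕0⊕0⊕1⊕0⊕1⊕1⊕1 = 1
Syndrome s8…s1 = 1011 → error at position 11.
Flip position 11: 011101110010111 → 011101110000111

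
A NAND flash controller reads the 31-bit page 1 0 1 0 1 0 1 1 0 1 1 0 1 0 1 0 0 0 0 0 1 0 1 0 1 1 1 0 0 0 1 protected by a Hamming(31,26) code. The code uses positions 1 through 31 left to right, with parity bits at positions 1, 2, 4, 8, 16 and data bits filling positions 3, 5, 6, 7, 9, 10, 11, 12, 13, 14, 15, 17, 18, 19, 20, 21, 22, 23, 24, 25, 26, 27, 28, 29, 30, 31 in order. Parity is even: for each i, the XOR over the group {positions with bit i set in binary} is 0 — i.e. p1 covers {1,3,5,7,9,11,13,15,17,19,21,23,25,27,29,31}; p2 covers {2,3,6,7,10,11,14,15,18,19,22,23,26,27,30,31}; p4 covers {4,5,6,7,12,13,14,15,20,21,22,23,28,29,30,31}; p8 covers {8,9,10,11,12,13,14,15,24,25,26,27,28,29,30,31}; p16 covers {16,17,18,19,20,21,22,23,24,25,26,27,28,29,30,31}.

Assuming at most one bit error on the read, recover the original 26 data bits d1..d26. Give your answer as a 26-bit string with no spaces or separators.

s1 (pos 1,3,5,7,9,11,13,15,17,19,21,23,25,27,29,31): 1⊕1⊕1⊕1⊕0⊕1⊕1⊕1⊕0⊕0⊕1⊕1⊕1⊕1⊕0⊕1 = 0
s2 (pos 2,3,6,7,10,11,14,15,18,19,22,23,26,27,30,31): 0⊕1⊕0⊕1⊕1⊕1⊕0⊕1⊕0⊕0⊕0⊕1⊕1⊕1⊕0⊕1 = 1
s4 (pos 4,5,6,7,12,13,14,15,20,21,22,23,28,29,30,31): 0⊕1⊕0⊕1⊕0⊕1⊕0⊕1⊕0⊕1⊕0⊕1⊕0⊕0⊕0⊕1 = 1
s8 (pos 8,9,10,11,12,13,14,15,24,25,26,27,28,29,30,31): 1⊕0⊕1⊕1⊕0⊕1⊕0⊕1⊕0⊕1⊕1⊕1⊕0⊕0⊕0⊕1 = 1
s16 (pos 16,17,18,19,20,21,22,23,24,25,26,27,28,29,30,31): 0⊕0⊕0⊕0⊕0⊕1⊕0⊕1⊕0⊕1⊕1⊕1⊕0⊕0⊕0⊕1 = 0
Syndrome s16…s1 = 01110 → error at position 14.
Flip position 14: 1010101101101010000010101110001 → 1010101101101110000010101110001
Read data bits from positions 3,5,6,7,9,10,11,12,13,14,15,17,18,19,20,21,22,23,24,25,26,27,28,29,30,31: 11010110111000010101110001

11010110111000010101110001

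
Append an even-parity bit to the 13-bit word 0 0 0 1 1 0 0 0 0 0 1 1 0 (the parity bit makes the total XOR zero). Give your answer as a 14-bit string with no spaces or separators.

XOR of the 13 data bits: 0⊕0⊕0⊕1⊕1⊕0⊕0⊕0⊕0⊕0⊕1⊕1⊕0 = 0
Parity bit = 0 (so all 14 bits XOR to 0).

00011000001100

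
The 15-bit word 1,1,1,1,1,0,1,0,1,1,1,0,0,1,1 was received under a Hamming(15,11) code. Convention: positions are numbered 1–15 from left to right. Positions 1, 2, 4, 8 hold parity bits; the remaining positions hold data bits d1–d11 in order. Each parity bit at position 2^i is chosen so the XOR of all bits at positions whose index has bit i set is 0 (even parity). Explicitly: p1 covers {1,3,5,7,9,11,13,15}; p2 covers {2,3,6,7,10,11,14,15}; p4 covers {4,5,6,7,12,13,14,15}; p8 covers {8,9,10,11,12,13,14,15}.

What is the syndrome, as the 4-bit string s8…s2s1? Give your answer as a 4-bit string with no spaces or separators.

1111

s1 (pos 1,3,5,7,9,11,13,15): 1⊕1⊕1⊕1⊕1⊕1⊕0⊕1 = 1
s2 (pos 2,3,6,7,10,11,14,15): 1⊕1⊕0⊕1⊕1⊕1⊕1⊕1 = 1
s4 (pos 4,5,6,7,12,13,14,15): 1⊕1⊕0⊕1⊕0⊕0⊕1⊕1 = 1
s8 (pos 8,9,10,11,12,13,14,15): 0⊕1⊕1⊕1⊕0⊕0⊕1⊕1 = 1
Syndrome s8…s1 = 1111 → error at position 15.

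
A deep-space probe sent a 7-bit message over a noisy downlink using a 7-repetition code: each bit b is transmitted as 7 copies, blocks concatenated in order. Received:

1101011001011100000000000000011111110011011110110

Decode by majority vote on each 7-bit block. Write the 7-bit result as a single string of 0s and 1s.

1100111

Block 1 (1101011): 5 ones → 1
Block 2 (0010111): 4 ones → 1
Block 3 (0000000): 0 ones → 0
Block 4 (0000000): 0 ones → 0
Block 5 (0111111): 6 ones → 1
Block 6 (1001101): 4 ones → 1
Block 7 (1110110): 5 ones → 1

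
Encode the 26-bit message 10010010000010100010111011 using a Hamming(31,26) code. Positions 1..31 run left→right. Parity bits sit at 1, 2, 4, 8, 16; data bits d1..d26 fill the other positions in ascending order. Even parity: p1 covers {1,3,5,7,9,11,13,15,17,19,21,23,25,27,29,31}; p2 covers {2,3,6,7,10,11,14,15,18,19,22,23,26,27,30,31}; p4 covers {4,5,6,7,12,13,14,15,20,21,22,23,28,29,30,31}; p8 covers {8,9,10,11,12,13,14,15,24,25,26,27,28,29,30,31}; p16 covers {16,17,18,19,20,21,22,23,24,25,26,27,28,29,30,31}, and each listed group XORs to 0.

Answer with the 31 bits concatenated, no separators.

1011001100100000010100010111011

Place data at non-parity positions: p1 p2 1 p4 0 0 1 p8 0 0 1 0 0 0 0 p16 0 1 0 1 0 0 0 1 0 1 1 1 0 1 1
p1 (pos 1,3,5,7,9,11,13,15,17,19,21,23,25,27,29,31): XOR of data positions = 1⊕0⊕1⊕0⊕1⊕0⊕0⊕0⊕0⊕0⊕0⊕0⊕1⊕0⊕1 = 1
p2 (pos 2,3,6,7,10,11,14,15,18,19,22,23,26,27,30,31): XOR of data positions = 1⊕0⊕1⊕0⊕1⊕0⊕0⊕1⊕0⊕0⊕0⊕1⊕1⊕1⊕1 = 0
p4 (pos 4,5,6,7,12,13,14,15,20,21,22,23,28,29,30,31): XOR of data positions = 0⊕0⊕1⊕0⊕0⊕0⊕0⊕1⊕0⊕0⊕0⊕1⊕0⊕1⊕1 = 1
p8 (pos 8,9,10,11,12,13,14,15,24,25,26,27,28,29,30,31): XOR of data positions = 0⊕0⊕1⊕0⊕0⊕0⊕0⊕1⊕0⊕1⊕1⊕1⊕0⊕1⊕1 = 1
p16 (pos 16,17,18,19,20,21,22,23,24,25,26,27,28,29,30,31): XOR of data positions = 0⊕1⊕0⊕1⊕0⊕0⊕0⊕1⊕0⊕1⊕1⊕1⊕0⊕1⊕1 = 0
Codeword: 1011001100100000010100010111011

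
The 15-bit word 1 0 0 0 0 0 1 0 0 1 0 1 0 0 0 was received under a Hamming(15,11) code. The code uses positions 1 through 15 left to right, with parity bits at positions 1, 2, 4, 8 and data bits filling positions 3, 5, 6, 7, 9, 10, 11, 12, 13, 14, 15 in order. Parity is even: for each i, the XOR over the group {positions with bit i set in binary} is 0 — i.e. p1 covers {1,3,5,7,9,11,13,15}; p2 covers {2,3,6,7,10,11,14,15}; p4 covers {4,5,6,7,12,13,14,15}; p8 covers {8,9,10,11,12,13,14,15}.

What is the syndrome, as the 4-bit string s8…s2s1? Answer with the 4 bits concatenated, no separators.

0000

s1 (pos 1,3,5,7,9,11,13,15): 1⊕0⊕0⊕1⊕0⊕0⊕0⊕0 = 0
s2 (pos 2,3,6,7,10,11,14,15): 0⊕0⊕0⊕1⊕1⊕0⊕0⊕0 = 0
s4 (pos 4,5,6,7,12,13,14,15): 0⊕0⊕0⊕1⊕1⊕0⊕0⊕0 = 0
s8 (pos 8,9,10,11,12,13,14,15): 0⊕0⊕1⊕0⊕1⊕0⊕0⊕0 = 0
Syndrome s8…s1 = 0000 → no error.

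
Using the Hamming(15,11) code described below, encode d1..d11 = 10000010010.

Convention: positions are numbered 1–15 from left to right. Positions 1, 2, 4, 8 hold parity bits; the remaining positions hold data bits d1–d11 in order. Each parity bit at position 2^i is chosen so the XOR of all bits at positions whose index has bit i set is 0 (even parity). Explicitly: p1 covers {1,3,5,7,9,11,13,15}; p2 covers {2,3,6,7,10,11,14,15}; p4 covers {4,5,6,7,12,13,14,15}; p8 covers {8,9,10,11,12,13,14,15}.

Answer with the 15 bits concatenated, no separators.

Place data at non-parity positions: p1 p2 1 p4 0 0 0 p8 0 0 1 0 0 1 0
p1 (pos 1,3,5,7,9,11,13,15): XOR of data positions = 1⊕0⊕0⊕0⊕1⊕0⊕0 = 0
p2 (pos 2,3,6,7,10,11,14,15): XOR of data positions = 1⊕0⊕0⊕0⊕1⊕1⊕0 = 1
p4 (pos 4,5,6,7,12,13,14,15): XOR of data positions = 0⊕0⊕0⊕0⊕0⊕1⊕0 = 1
p8 (pos 8,9,10,11,12,13,14,15): XOR of data positions = 0⊕0⊕1⊕0⊕0⊕1⊕0 = 0
Codeword: 011100000010010

011100000010010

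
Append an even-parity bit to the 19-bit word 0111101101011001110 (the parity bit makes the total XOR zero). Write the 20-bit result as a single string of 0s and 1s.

XOR of the 19 data bits: 0⊕1⊕1⊕1⊕1⊕0⊕1⊕1⊕0⊕1⊕0⊕1⊕1⊕0⊕0⊕1⊕1⊕1⊕0 = 0
Parity bit = 0 (so all 20 bits XOR to 0).

01111011010110011100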